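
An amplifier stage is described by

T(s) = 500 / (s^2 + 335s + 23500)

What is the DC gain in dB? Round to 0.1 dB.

-33.4 dB

T(0) = 500 / 23500 ≈ 0.021277
20 log₁₀(0.021277) ≈ -33.44 dB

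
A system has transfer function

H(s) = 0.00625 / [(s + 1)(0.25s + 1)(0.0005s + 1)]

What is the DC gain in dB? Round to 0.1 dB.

H(0) = 0.00625 · 1 / 1 = 0.00625
20 log₁₀(0.00625) ≈ -44.08 dB

-44.1 dB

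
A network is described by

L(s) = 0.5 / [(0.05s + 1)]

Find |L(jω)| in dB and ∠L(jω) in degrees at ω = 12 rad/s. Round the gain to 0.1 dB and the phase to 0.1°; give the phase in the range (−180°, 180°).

-7.4 dB, -31.0°

At ω = 12 rad/s:
pole (1 + j12·0.05) = 1 + j0.6 → |·| ≈ 1.1662, ∠ ≈ 30.96°
|L| = 0.5 · 1 / (1.1662) ≈ 0.42874
Gain = 20 log₁₀(0.42874) ≈ -7.36 dB
∠L = (0°) − (30.96°) = -30.96°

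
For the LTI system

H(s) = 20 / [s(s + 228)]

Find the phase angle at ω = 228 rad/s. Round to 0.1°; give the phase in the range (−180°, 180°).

-135.0°

At s = jω = j228:
pole (s+228): 228 + j228 → |·| = √(228²+228²) = √103968 ≈ 322.44, ∠ = arctan(228/228) ≈ 45.00°
pole at origin: |s| = 228, ∠ = 90.00° (in denominator)
∠H = 0.00° − 135.00° = -135.00°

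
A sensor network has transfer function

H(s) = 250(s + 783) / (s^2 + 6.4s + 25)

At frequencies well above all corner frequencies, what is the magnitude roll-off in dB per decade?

-20 dB/decade

Each pole contributes −20 dB/decade at high frequency; each zero contributes +20 dB/decade.
Net: 1 zero(s) − 2 pole(s) → -20 dB/decade.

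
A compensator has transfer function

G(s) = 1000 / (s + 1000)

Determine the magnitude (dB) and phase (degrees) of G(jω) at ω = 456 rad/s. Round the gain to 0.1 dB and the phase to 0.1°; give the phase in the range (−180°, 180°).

At s = jω = j456:
pole (s+1000): 1000 + j456 → |·| = √(1000²+456²) = √1207936 ≈ 1099.1, ∠ = arctan(456/1000) ≈ 24.51°
|G| = 1000 / 1099.1 ≈ 0.90984
Gain = 20 log₁₀(0.90984) ≈ -0.82 dB
∠G = 0.00° − 24.51° = -24.51°

-0.8 dB, -24.5°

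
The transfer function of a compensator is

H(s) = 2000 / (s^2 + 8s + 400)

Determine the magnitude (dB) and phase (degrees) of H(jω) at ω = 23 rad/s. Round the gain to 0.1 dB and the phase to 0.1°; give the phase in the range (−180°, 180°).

At s = jω = j23:
quadratic: (j23)² + 8·j23 + 400 = -129 + j184 → |·| ≈ 224.72, ∠ ≈ 125.03°
|H| = 2000 / 224.72 ≈ 8.9
Gain = 20 log₁₀(8.9) ≈ 18.99 dB
∠H = 0.00° − 125.03° = -125.03°

19.0 dB, -125.0°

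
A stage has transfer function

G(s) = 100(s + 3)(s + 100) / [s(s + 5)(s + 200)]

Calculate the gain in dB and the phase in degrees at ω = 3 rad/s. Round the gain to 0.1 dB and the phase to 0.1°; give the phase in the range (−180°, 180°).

At s = jω = j3:
zero (s+3): 3 + j3 → |·| = √(3²+3²) = √18 ≈ 4.2426, ∠ = arctan(3/3) ≈ 45.00°
zero (s+100): 100 + j3 → |·| = √(100²+3²) = √10009 ≈ 100.04, ∠ = arctan(3/100) ≈ 1.72°
pole (s+5): 5 + j3 → |·| = √(5²+3²) = √34 ≈ 5.831, ∠ = arctan(3/5) ≈ 30.96°
pole (s+200): 200 + j3 → |·| = √(200²+3²) = √40009 ≈ 200.02, ∠ = arctan(3/200) ≈ 0.86°
pole at origin: |s| = 3, ∠ = 90.00° (in denominator)
|G| = 100 · 424.43 / 3498.9 ≈ 12.13
Gain = 20 log₁₀(12.13) ≈ 21.68 dB
∠G = 46.72° − 121.82° = -75.10°

21.7 dB, -75.1°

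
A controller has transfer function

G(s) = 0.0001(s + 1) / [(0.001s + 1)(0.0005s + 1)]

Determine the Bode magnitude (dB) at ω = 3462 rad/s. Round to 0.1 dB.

-26.4 dB

At ω = 3462 rad/s:
zero (1 + j3462·1) = 1 + j3462 → |·| ≈ 3462, ∠ ≈ 89.98°
pole (1 + j3462·0.001) = 1 + j3.462 → |·| ≈ 3.6035, ∠ ≈ 73.89°
pole (1 + j3462·0.0005) = 1 + j1.731 → |·| ≈ 1.9991, ∠ ≈ 59.98°
|G| = 0.0001 · 3462 / (3.6035 · 1.9991) ≈ 0.048058
Gain = 20 log₁₀(0.048058) ≈ -26.36 dB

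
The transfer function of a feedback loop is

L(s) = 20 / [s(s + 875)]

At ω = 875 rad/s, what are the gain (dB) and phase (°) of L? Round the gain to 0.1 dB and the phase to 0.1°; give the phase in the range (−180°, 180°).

-94.7 dB, -135.0°

At s = jω = j875:
pole (s+875): 875 + j875 → |·| = √(875²+875²) = √1531250 ≈ 1237.4, ∠ = arctan(875/875) ≈ 45.00°
pole at origin: |s| = 875, ∠ = 90.00° (in denominator)
|L| = 20 / 1.0827e+06 ≈ 1.8472e-05
Gain = 20 log₁₀(1.8472e-05) ≈ -94.67 dB
∠L = 0.00° − 135.00° = -135.00°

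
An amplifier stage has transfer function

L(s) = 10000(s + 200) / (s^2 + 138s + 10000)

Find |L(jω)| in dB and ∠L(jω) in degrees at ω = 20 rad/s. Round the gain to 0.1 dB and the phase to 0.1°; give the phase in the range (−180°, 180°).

At s = jω = j20:
zero (s+200): 200 + j20 → |·| = √(200²+20²) = √40400 ≈ 201, ∠ = arctan(20/200) ≈ 5.71°
quadratic: (j20)² + 138·j20 + 10000 = 9600 + j2760 → |·| ≈ 9988.9, ∠ ≈ 16.04°
|L| = 10000 · 201 / 9988.9 ≈ 201.22
Gain = 20 log₁₀(201.22) ≈ 46.07 dB
∠L = 5.71° − 16.04° = -10.33°

46.1 dB, -10.3°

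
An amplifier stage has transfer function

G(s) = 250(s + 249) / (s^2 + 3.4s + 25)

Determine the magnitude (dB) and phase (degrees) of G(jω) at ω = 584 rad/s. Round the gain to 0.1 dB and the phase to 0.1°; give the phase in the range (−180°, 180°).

-6.6 dB, -112.8°

At s = jω = j584:
zero (s+249): 249 + j584 → |·| = √(249²+584²) = √403057 ≈ 634.87, ∠ = arctan(584/249) ≈ 66.91°
quadratic: (j584)² + 3.4·j584 + 25 = -341031 + j1985.6 → |·| ≈ 3.4104e+05, ∠ ≈ 179.67°
|G| = 250 · 634.87 / 3.4104e+05 ≈ 0.46539
Gain = 20 log₁₀(0.46539) ≈ -6.64 dB
∠G = 66.91° − 179.67° = -112.76°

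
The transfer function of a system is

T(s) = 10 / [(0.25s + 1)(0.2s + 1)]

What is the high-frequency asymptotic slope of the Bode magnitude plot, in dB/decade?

Each pole contributes −20 dB/decade at high frequency; each zero contributes +20 dB/decade.
Net: 0 zero(s) − 2 pole(s) → -40 dB/decade.

-40 dB/decade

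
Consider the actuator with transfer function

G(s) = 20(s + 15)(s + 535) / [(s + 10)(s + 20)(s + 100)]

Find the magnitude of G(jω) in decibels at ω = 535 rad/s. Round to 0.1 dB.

At s = jω = j535:
zero (s+15): 15 + j535 → |·| = √(15²+535²) = √286450 ≈ 535.21, ∠ = arctan(535/15) ≈ 88.39°
zero (s+535): 535 + j535 → |·| = √(535²+535²) = √572450 ≈ 756.6, ∠ = arctan(535/535) ≈ 45.00°
pole (s+10): 10 + j535 → |·| = √(10²+535²) = √286325 ≈ 535.09, ∠ = arctan(535/10) ≈ 88.93°
pole (s+20): 20 + j535 → |·| = √(20²+535²) = √286625 ≈ 535.37, ∠ = arctan(535/20) ≈ 87.86°
pole (s+100): 100 + j535 → |·| = √(100²+535²) = √296225 ≈ 544.27, ∠ = arctan(535/100) ≈ 79.41°
|G| = 20 · 4.0494e+05 / 1.5592e+08 ≈ 0.051942
Gain = 20 log₁₀(0.051942) ≈ -25.69 dB

-25.7 dB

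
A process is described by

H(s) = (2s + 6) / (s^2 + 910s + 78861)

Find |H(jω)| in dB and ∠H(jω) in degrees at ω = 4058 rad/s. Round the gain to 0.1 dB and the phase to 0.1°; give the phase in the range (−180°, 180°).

-66.3 dB, -77.3°

Substitute s = j4058:
Numerator: 2(j4058) + 6 = 6 + j8116
Denominator: (j4058)^2 + 910(j4058) + 78861 = -16388503 + j3692780
|N| = √(6² + 8116²) ≈ 8116, ∠N ≈ 89.96°
|D| = √(16388503² + 3692780²) ≈ 1.6799e+07, ∠D ≈ 167.30°
|H| = 8116 / 1.6799e+07 ≈ 0.00048312
Gain = 20 log₁₀(0.00048312) ≈ -66.32 dB
∠H = 89.96° − 167.30° = -77.34°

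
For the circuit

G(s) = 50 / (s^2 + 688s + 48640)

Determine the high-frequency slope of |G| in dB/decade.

-40 dB/decade

Each pole contributes −20 dB/decade at high frequency; each zero contributes +20 dB/decade.
Net: 0 zero(s) − 2 pole(s) → -40 dB/decade.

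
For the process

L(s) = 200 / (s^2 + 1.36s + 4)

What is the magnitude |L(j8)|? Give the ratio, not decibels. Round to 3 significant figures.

At s = jω = j8:
quadratic: (j8)² + 1.36·j8 + 4 = -60 + j10.88 → |·| ≈ 60.978, ∠ ≈ 169.72°
|L| = 200 / 60.978 ≈ 3.2799

3.28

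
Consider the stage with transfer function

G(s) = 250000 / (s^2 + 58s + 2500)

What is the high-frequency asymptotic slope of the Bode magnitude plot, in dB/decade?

-40 dB/decade

Each pole contributes −20 dB/decade at high frequency; each zero contributes +20 dB/decade.
Net: 0 zero(s) − 2 pole(s) → -40 dB/decade.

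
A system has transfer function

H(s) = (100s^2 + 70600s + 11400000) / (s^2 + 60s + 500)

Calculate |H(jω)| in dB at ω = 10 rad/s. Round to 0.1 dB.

84.0 dB

Substitute s = j10:
Numerator: 100(j10)^2 + 70600(j10) + 11400000 = 11390000 + j706000
Denominator: (j10)^2 + 60(j10) + 500 = 400 + j600
|N| = √(11390000² + 706000²) ≈ 1.1412e+07, ∠N ≈ 3.55°
|D| = √(400² + 600²) ≈ 721.11, ∠D ≈ 56.31°
|H| = 1.1412e+07 / 721.11 ≈ 15826
Gain = 20 log₁₀(15826) ≈ 83.99 dB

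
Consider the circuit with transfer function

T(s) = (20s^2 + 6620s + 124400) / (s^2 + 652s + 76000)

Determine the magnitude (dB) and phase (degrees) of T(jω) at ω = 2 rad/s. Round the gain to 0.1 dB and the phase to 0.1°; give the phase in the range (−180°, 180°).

Substitute s = j2:
Numerator: 20(j2)^2 + 6620(j2) + 124400 = 124320 + j13240
Denominator: (j2)^2 + 652(j2) + 76000 = 75996 + j1304
|N| = √(124320² + 13240²) ≈ 1.2502e+05, ∠N ≈ 6.08°
|D| = √(75996² + 1304²) ≈ 76007, ∠D ≈ 0.98°
|T| = 1.2502e+05 / 76007 ≈ 1.6448
Gain = 20 log₁₀(1.6448) ≈ 4.32 dB
∠T = 6.08° − 0.98° = 5.10°

4.3 dB, 5.1°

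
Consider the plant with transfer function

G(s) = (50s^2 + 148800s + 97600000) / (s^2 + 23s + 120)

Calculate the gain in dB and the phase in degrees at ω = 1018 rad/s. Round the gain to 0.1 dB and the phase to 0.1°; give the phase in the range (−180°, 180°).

Substitute s = j1018:
Numerator: 50(j1018)^2 + 148800(j1018) + 97600000 = 45783800 + j151478400
Denominator: (j1018)^2 + 23(j1018) + 120 = -1036204 + j23414
|N| = √(45783800² + 151478400²) ≈ 1.5825e+08, ∠N ≈ 73.18°
|D| = √(1036204² + 23414²) ≈ 1.0365e+06, ∠D ≈ 178.71°
|G| = 1.5825e+08 / 1.0365e+06 ≈ 152.68
Gain = 20 log₁₀(152.68) ≈ 43.68 dB
∠G = 73.18° − 178.71° = -105.53°

43.7 dB, -105.5°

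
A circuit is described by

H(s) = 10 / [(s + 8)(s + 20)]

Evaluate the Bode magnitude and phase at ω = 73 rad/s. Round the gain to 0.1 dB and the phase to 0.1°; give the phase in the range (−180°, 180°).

At s = jω = j73:
pole (s+8): 8 + j73 → |·| = √(8²+73²) = √5393 ≈ 73.437, ∠ = arctan(73/8) ≈ 83.75°
pole (s+20): 20 + j73 → |·| = √(20²+73²) = √5729 ≈ 75.69, ∠ = arctan(73/20) ≈ 74.68°
|H| = 10 / 5558.4 ≈ 0.0017991
Gain = 20 log₁₀(0.0017991) ≈ -54.90 dB
∠H = 0.00° − 158.43° = -158.43°

-54.9 dB, -158.4°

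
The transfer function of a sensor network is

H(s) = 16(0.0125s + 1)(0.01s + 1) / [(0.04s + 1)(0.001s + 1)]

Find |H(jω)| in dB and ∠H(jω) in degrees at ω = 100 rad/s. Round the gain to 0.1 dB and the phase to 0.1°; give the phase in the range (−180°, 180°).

At ω = 100 rad/s:
zero (1 + j100·0.0125) = 1 + j1.25 → |·| ≈ 1.6008, ∠ ≈ 51.34°
zero (1 + j100·0.01) = 1 + j1 → |·| ≈ 1.4142, ∠ ≈ 45.00°
pole (1 + j100·0.04) = 1 + j4 → |·| ≈ 4.1231, ∠ ≈ 75.96°
pole (1 + j100·0.001) = 1 + j0.1 → |·| ≈ 1.005, ∠ ≈ 5.71°
|H| = 16 · 1.6008 · 1.4142 / (4.1231 · 1.005) ≈ 8.7413
Gain = 20 log₁₀(8.7413) ≈ 18.83 dB
∠H = (51.34° + 45.00°) − (75.96° + 5.71°) = 14.67°

18.8 dB, 14.7°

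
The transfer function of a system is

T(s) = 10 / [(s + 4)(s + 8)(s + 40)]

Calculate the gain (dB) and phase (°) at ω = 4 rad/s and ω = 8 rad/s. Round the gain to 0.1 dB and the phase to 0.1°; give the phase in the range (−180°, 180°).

ω = 4: -46.2 dB, -77.3°; ω = 8: -52.3 dB, -119.7°

At s = jω = j4:
pole (s+4): 4 + j4 → |·| = √(4²+4²) = √32 ≈ 5.6569, ∠ = arctan(4/4) ≈ 45.00°
pole (s+8): 8 + j4 → |·| = √(8²+4²) = √80 ≈ 8.9443, ∠ = arctan(4/8) ≈ 26.57°
pole (s+40): 40 + j4 → |·| = √(40²+4²) = √1616 ≈ 40.2, ∠ = arctan(4/40) ≈ 5.71°
|T| = 10 / 2034 ≈ 0.0049164
Gain = 20 log₁₀(0.0049164) ≈ -46.17 dB
∠T = 0.00° − 77.28° = -77.28°

At s = jω = j8:
pole (s+4): 4 + j8 → |·| = √(4²+8²) = √80 ≈ 8.9443, ∠ = arctan(8/4) ≈ 63.43°
pole (s+8): 8 + j8 → |·| = √(8²+8²) = √128 ≈ 11.314, ∠ = arctan(8/8) ≈ 45.00°
pole (s+40): 40 + j8 → |·| = √(40²+8²) = √1664 ≈ 40.792, ∠ = arctan(8/40) ≈ 11.31°
|T| = 10 / 4128 ≈ 0.0024225
Gain = 20 log₁₀(0.0024225) ≈ -52.31 dB
∠T = 0.00° − 119.74° = -119.74°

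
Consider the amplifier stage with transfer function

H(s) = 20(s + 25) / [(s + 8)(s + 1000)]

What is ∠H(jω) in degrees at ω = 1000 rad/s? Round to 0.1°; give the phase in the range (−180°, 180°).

At s = jω = j1000:
zero (s+25): 25 + j1000 → |·| = √(25²+1000²) = √1000625 ≈ 1000.3, ∠ = arctan(1000/25) ≈ 88.57°
pole (s+8): 8 + j1000 → |·| = √(8²+1000²) = √1000064 ≈ 1000, ∠ = arctan(1000/8) ≈ 89.54°
pole (s+1000): 1000 + j1000 → |·| = √(1000²+1000²) = √2000000 ≈ 1414.2, ∠ = arctan(1000/1000) ≈ 45.00°
∠H = 88.57° − 134.54° = -45.97°

-46.0°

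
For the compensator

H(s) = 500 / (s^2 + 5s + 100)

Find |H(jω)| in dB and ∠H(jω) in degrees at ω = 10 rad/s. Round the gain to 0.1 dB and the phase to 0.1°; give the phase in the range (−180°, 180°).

20.0 dB, -90.0°

At s = jω = j10:
quadratic: (j10)² + 5·j10 + 100 = 0 + j50 → |·| ≈ 50, ∠ ≈ 90.00°
|H| = 500 / 50 ≈ 10
Gain = 20 log₁₀(10) ≈ 20.00 dB
∠H = 0.00° − 90.00° = -90.00°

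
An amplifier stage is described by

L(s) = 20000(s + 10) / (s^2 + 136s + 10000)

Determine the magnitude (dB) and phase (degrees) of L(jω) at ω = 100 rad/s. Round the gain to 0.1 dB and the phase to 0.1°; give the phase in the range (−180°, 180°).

43.4 dB, -5.7°

At s = jω = j100:
zero (s+10): 10 + j100 → |·| = √(10²+100²) = √10100 ≈ 100.5, ∠ = arctan(100/10) ≈ 84.29°
quadratic: (j100)² + 136·j100 + 10000 = 0 + j13600 → |·| ≈ 13600, ∠ ≈ 90.00°
|L| = 20000 · 100.5 / 13600 ≈ 147.79
Gain = 20 log₁₀(147.79) ≈ 43.39 dB
∠L = 84.29° − 90.00° = -5.71°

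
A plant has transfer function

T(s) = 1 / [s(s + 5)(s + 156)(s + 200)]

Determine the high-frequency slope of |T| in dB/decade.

-80 dB/decade

Each pole contributes −20 dB/decade at high frequency; each zero contributes +20 dB/decade.
Net: 0 zero(s) − 4 pole(s) → -80 dB/decade.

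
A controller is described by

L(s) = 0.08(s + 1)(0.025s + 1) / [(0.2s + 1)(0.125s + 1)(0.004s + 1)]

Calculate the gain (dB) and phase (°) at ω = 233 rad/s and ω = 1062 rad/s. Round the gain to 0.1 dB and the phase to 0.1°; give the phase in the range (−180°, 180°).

ω = 233: -24.5 dB, -49.8°; ω = 1062: -34.7 dB, -78.3°

At ω = 233 rad/s:
zero (1 + j233·1) = 1 + j233 → |·| ≈ 233, ∠ ≈ 89.75°
zero (1 + j233·0.025) = 1 + j5.825 → |·| ≈ 5.9102, ∠ ≈ 80.26°
pole (1 + j233·0.2) = 1 + j46.6 → |·| ≈ 46.611, ∠ ≈ 88.77°
pole (1 + j233·0.125) = 1 + j29.125 → |·| ≈ 29.142, ∠ ≈ 88.03°
pole (1 + j233·0.004) = 1 + j0.932 → |·| ≈ 1.367, ∠ ≈ 42.98°
|L| = 0.08 · 233 · 5.9102 / (46.611 · 29.142 · 1.367) ≈ 0.05933
Gain = 20 log₁₀(0.05933) ≈ -24.53 dB
∠L = (89.75° + 80.26°) − (88.77° + 88.03° + 42.98°) = -49.77°

At ω = 1062 rad/s:
zero (1 + j1062·1) = 1 + j1062 → |·| ≈ 1062, ∠ ≈ 89.95°
zero (1 + j1062·0.025) = 1 + j26.55 → |·| ≈ 26.569, ∠ ≈ 87.84°
pole (1 + j1062·0.2) = 1 + j212.4 → |·| ≈ 212.4, ∠ ≈ 89.73°
pole (1 + j1062·0.125) = 1 + j132.75 → |·| ≈ 132.75, ∠ ≈ 89.57°
pole (1 + j1062·0.004) = 1 + j4.248 → |·| ≈ 4.3641, ∠ ≈ 76.75°
|L| = 0.08 · 1062 · 26.569 / (212.4 · 132.75 · 4.3641) ≈ 0.018345
Gain = 20 log₁₀(0.018345) ≈ -34.73 dB
∠L = (89.95° + 87.84°) − (89.73° + 89.57° + 76.75°) = -78.26°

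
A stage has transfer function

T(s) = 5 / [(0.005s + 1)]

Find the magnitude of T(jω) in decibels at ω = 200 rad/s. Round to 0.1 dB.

11.0 dB

At ω = 200 rad/s:
pole (1 + j200·0.005) = 1 + j1 → |·| ≈ 1.4142, ∠ ≈ 45.00°
|T| = 5 · 1 / (1.4142) ≈ 3.5356
Gain = 20 log₁₀(3.5356) ≈ 10.97 dB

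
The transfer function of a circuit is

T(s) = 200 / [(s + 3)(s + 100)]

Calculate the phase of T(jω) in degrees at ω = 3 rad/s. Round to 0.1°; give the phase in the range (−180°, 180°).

-46.7°

At s = jω = j3:
pole (s+3): 3 + j3 → |·| = √(3²+3²) = √18 ≈ 4.2426, ∠ = arctan(3/3) ≈ 45.00°
pole (s+100): 100 + j3 → |·| = √(100²+3²) = √10009 ≈ 100.04, ∠ = arctan(3/100) ≈ 1.72°
∠T = 0.00° − 46.72° = -46.72°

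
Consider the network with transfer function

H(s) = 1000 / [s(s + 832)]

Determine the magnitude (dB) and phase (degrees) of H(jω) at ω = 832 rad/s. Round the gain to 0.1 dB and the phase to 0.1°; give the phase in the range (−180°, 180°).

-59.8 dB, -135.0°

At s = jω = j832:
pole (s+832): 832 + j832 → |·| = √(832²+832²) = √1384448 ≈ 1176.6, ∠ = arctan(832/832) ≈ 45.00°
pole at origin: |s| = 832, ∠ = 90.00° (in denominator)
|H| = 1000 / 9.7893e+05 ≈ 0.0010215
Gain = 20 log₁₀(0.0010215) ≈ -59.82 dB
∠H = 0.00° − 135.00° = -135.00°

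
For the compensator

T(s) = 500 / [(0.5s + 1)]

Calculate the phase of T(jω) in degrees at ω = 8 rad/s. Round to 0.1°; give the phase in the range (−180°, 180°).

-76.0°

At ω = 8 rad/s:
pole (1 + j8·0.5) = 1 + j4 → |·| ≈ 4.1231, ∠ ≈ 75.96°
∠T = (0°) − (75.96°) = -75.96°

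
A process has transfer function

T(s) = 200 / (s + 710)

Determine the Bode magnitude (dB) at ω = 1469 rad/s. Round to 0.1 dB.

Substitute s = j1469:
Numerator: 200 = 200 + j0
Denominator: (j1469) + 710 = 710 + j1469
|N| = √(200² + 0²) ≈ 200, ∠N ≈ 0.00°
|D| = √(710² + 1469²) ≈ 1631.6, ∠D ≈ 64.20°
|T| = 200 / 1631.6 ≈ 0.12258
Gain = 20 log₁₀(0.12258) ≈ -18.23 dB

-18.2 dB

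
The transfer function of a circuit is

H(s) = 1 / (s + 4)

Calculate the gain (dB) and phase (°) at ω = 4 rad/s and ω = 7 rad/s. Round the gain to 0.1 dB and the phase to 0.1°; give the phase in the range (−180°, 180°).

At s = jω = j4:
pole (s+4): 4 + j4 → |·| = √(4²+4²) = √32 ≈ 5.6569, ∠ = arctan(4/4) ≈ 45.00°
|H| = 1 / 5.6569 ≈ 0.17678
Gain = 20 log₁₀(0.17678) ≈ -15.05 dB
∠H = 0.00° − 45.00° = -45.00°

At s = jω = j7:
pole (s+4): 4 + j7 → |·| = √(4²+7²) = √65 ≈ 8.0623, ∠ = arctan(7/4) ≈ 60.26°
|H| = 1 / 8.0623 ≈ 0.12403
Gain = 20 log₁₀(0.12403) ≈ -18.13 dB
∠H = 0.00° − 60.26° = -60.26°

ω = 4: -15.1 dB, -45.0°; ω = 7: -18.1 dB, -60.3°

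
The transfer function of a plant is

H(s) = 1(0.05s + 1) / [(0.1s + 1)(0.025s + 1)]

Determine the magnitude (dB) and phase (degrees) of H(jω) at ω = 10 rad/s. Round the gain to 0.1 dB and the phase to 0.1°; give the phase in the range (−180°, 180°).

At ω = 10 rad/s:
zero (1 + j10·0.05) = 1 + j0.5 → |·| ≈ 1.118, ∠ ≈ 26.57°
pole (1 + j10·0.1) = 1 + j1 → |·| ≈ 1.4142, ∠ ≈ 45.00°
pole (1 + j10·0.025) = 1 + j0.25 → |·| ≈ 1.0308, ∠ ≈ 14.04°
|H| = 1 · 1.118 / (1.4142 · 1.0308) ≈ 0.76693
Gain = 20 log₁₀(0.76693) ≈ -2.30 dB
∠H = (26.57°) − (45.00° + 14.04°) = -32.47°

-2.3 dB, -32.5°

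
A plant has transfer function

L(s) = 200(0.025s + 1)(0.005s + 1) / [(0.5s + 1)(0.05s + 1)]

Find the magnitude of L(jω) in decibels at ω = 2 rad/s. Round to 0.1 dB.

At ω = 2 rad/s:
zero (1 + j2·0.025) = 1 + j0.05 → |·| ≈ 1.0012, ∠ ≈ 2.86°
zero (1 + j2·0.005) = 1 + j0.01 → |·| ≈ 1, ∠ ≈ 0.57°
pole (1 + j2·0.5) = 1 + j1 → |·| ≈ 1.4142, ∠ ≈ 45.00°
pole (1 + j2·0.05) = 1 + j0.1 → |·| ≈ 1.005, ∠ ≈ 5.71°
|L| = 200 · 1.0012 · 1 / (1.4142 · 1.005) ≈ 140.89
Gain = 20 log₁₀(140.89) ≈ 42.98 dB

43.0 dB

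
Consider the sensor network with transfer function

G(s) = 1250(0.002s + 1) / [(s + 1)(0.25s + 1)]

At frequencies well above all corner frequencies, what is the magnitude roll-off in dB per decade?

-20 dB/decade

Each pole contributes −20 dB/decade at high frequency; each zero contributes +20 dB/decade.
Net: 1 zero(s) − 2 pole(s) → -20 dB/decade.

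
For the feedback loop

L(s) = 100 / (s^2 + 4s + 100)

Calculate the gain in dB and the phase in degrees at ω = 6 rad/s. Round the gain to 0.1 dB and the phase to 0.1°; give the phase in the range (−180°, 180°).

At s = jω = j6:
quadratic: (j6)² + 4·j6 + 100 = 64 + j24 → |·| ≈ 68.352, ∠ ≈ 20.56°
|L| = 100 / 68.352 ≈ 1.463
Gain = 20 log₁₀(1.463) ≈ 3.30 dB
∠L = 0.00° − 20.56° = -20.56°

3.3 dB, -20.6°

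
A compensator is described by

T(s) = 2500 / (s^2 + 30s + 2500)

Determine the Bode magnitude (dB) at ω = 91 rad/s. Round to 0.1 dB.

-8.2 dB

At s = jω = j91:
quadratic: (j91)² + 30·j91 + 2500 = -5781 + j2730 → |·| ≈ 6393.2, ∠ ≈ 154.72°
|T| = 2500 / 6393.2 ≈ 0.39104
Gain = 20 log₁₀(0.39104) ≈ -8.16 dB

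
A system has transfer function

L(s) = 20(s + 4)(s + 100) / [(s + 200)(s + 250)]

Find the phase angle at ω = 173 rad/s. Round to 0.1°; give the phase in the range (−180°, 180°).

73.1°

At s = jω = j173:
zero (s+4): 4 + j173 → |·| = √(4²+173²) = √29945 ≈ 173.05, ∠ = arctan(173/4) ≈ 88.68°
zero (s+100): 100 + j173 → |·| = √(100²+173²) = √39929 ≈ 199.82, ∠ = arctan(173/100) ≈ 59.97°
pole (s+200): 200 + j173 → |·| = √(200²+173²) = √69929 ≈ 264.44, ∠ = arctan(173/200) ≈ 40.86°
pole (s+250): 250 + j173 → |·| = √(250²+173²) = √92429 ≈ 304.02, ∠ = arctan(173/250) ≈ 34.68°
∠L = 148.65° − 75.54° = 73.11°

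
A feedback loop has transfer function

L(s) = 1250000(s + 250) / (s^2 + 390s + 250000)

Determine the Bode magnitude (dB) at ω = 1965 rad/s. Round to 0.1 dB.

At s = jω = j1965:
zero (s+250): 250 + j1965 → |·| = √(250²+1965²) = √3923725 ≈ 1980.8, ∠ = arctan(1965/250) ≈ 82.75°
quadratic: (j1965)² + 390·j1965 + 250000 = -3611225 + j766350 → |·| ≈ 3.6916e+06, ∠ ≈ 168.02°
|L| = 1250000 · 1980.8 / 3.6916e+06 ≈ 670.71
Gain = 20 log₁₀(670.71) ≈ 56.53 dB

56.5 dB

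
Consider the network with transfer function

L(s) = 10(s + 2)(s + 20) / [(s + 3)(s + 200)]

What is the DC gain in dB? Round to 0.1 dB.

L(0) = 10·2·20 / (3·200) ≈ 0.66667
20 log₁₀(0.66667) ≈ -3.52 dB

-3.5 dB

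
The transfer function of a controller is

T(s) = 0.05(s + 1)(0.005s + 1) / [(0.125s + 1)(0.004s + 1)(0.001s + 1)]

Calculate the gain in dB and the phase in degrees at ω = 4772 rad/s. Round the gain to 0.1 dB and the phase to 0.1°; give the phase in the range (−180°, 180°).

At ω = 4772 rad/s:
zero (1 + j4772·1) = 1 + j4772 → |·| ≈ 4772, ∠ ≈ 89.99°
zero (1 + j4772·0.005) = 1 + j23.86 → |·| ≈ 23.881, ∠ ≈ 87.60°
pole (1 + j4772·0.125) = 1 + j596.5 → |·| ≈ 596.5, ∠ ≈ 89.90°
pole (1 + j4772·0.004) = 1 + j19.088 → |·| ≈ 19.114, ∠ ≈ 87.00°
pole (1 + j4772·0.001) = 1 + j4.772 → |·| ≈ 4.8757, ∠ ≈ 78.16°
|T| = 0.05 · 4772 · 23.881 / (596.5 · 19.114 · 4.8757) ≈ 0.1025
Gain = 20 log₁₀(0.1025) ≈ -19.79 dB
∠T = (89.99° + 87.60°) − (89.90° + 87.00° + 78.16°) = -77.47°

-19.8 dB, -77.5°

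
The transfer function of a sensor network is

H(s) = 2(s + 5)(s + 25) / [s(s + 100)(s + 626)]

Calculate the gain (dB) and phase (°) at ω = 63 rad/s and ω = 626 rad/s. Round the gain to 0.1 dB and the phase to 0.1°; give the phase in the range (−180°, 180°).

At s = jω = j63:
zero (s+5): 5 + j63 → |·| = √(5²+63²) = √3994 ≈ 63.198, ∠ = arctan(63/5) ≈ 85.46°
zero (s+25): 25 + j63 → |·| = √(25²+63²) = √4594 ≈ 67.779, ∠ = arctan(63/25) ≈ 68.36°
pole (s+100): 100 + j63 → |·| = √(100²+63²) = √13969 ≈ 118.19, ∠ = arctan(63/100) ≈ 32.21°
pole (s+626): 626 + j63 → |·| = √(626²+63²) = √395845 ≈ 629.16, ∠ = arctan(63/626) ≈ 5.75°
pole at origin: |s| = 63, ∠ = 90.00° (in denominator)
|H| = 2 · 4283.5 / 4.6847e+06 ≈ 0.0018287
Gain = 20 log₁₀(0.0018287) ≈ -54.76 dB
∠H = 153.82° − 127.96° = 25.86°

At s = jω = j626:
zero (s+5): 5 + j626 → |·| = √(5²+626²) = √391901 ≈ 626.02, ∠ = arctan(626/5) ≈ 89.54°
zero (s+25): 25 + j626 → |·| = √(25²+626²) = √392501 ≈ 626.5, ∠ = arctan(626/25) ≈ 87.71°
pole (s+100): 100 + j626 → |·| = √(100²+626²) = √401876 ≈ 633.94, ∠ = arctan(626/100) ≈ 80.92°
pole (s+626): 626 + j626 → |·| = √(626²+626²) = √783752 ≈ 885.3, ∠ = arctan(626/626) ≈ 45.00°
pole at origin: |s| = 626, ∠ = 90.00° (in denominator)
|H| = 2 · 3.922e+05 / 3.5133e+08 ≈ 0.0022327
Gain = 20 log₁₀(0.0022327) ≈ -53.02 dB
∠H = 177.25° − 215.92° = -38.67°

ω = 63: -54.8 dB, 25.9°; ω = 626: -53.0 dB, -38.7°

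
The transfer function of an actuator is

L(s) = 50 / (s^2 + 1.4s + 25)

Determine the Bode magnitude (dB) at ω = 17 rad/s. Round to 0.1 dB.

At s = jω = j17:
quadratic: (j17)² + 1.4·j17 + 25 = -264 + j23.8 → |·| ≈ 265.07, ∠ ≈ 174.85°
|L| = 50 / 265.07 ≈ 0.18863
Gain = 20 log₁₀(0.18863) ≈ -14.49 dB

-14.5 dB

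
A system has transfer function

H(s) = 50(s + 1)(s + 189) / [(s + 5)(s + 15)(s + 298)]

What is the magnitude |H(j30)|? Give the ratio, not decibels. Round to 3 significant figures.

At s = jω = j30:
zero (s+1): 1 + j30 → |·| = √(1²+30²) = √901 ≈ 30.017, ∠ = arctan(30/1) ≈ 88.09°
zero (s+189): 189 + j30 → |·| = √(189²+30²) = √36621 ≈ 191.37, ∠ = arctan(30/189) ≈ 9.02°
pole (s+5): 5 + j30 → |·| = √(5²+30²) = √925 ≈ 30.414, ∠ = arctan(30/5) ≈ 80.54°
pole (s+15): 15 + j30 → |·| = √(15²+30²) = √1125 ≈ 33.541, ∠ = arctan(30/15) ≈ 63.43°
pole (s+298): 298 + j30 → |·| = √(298²+30²) = √89704 ≈ 299.51, ∠ = arctan(30/298) ≈ 5.75°
|H| = 50 · 5744.4 / 3.0553e+05 ≈ 0.94007

0.940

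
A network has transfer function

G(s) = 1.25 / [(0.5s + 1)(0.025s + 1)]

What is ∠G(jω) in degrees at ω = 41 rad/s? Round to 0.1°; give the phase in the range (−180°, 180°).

-132.9°

At ω = 41 rad/s:
pole (1 + j41·0.5) = 1 + j20.5 → |·| ≈ 20.524, ∠ ≈ 87.21°
pole (1 + j41·0.025) = 1 + j1.025 → |·| ≈ 1.432, ∠ ≈ 45.71°
∠G = (0°) − (87.21° + 45.71°) = -132.92°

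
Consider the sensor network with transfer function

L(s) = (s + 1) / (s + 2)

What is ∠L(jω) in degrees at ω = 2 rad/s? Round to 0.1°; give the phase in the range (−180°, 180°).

At s = jω = j2:
zero (s+1): 1 + j2 → |·| = √(1²+2²) = √5 ≈ 2.2361, ∠ = arctan(2/1) ≈ 63.43°
pole (s+2): 2 + j2 → |·| = √(2²+2²) = √8 ≈ 2.8284, ∠ = arctan(2/2) ≈ 45.00°
∠L = 63.43° − 45.00° = 18.43°

18.4°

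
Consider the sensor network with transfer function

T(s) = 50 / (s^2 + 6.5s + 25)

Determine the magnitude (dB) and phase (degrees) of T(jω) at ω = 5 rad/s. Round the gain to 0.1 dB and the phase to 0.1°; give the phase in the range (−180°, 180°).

3.7 dB, -90.0°

At s = jω = j5:
quadratic: (j5)² + 6.5·j5 + 25 = 0 + j32.5 → |·| ≈ 32.5, ∠ ≈ 90.00°
|T| = 50 / 32.5 ≈ 1.5385
Gain = 20 log₁₀(1.5385) ≈ 3.74 dB
∠T = 0.00° − 90.00° = -90.00°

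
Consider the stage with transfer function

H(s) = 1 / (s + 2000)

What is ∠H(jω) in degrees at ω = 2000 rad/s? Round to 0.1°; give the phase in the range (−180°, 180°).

-45.0°

Substitute s = j2000:
Numerator: 1 = 1 + j0
Denominator: (j2000) + 2000 = 2000 + j2000
|N| = √(1² + 0²) ≈ 1, ∠N ≈ 0.00°
|D| = √(2000² + 2000²) ≈ 2828.4, ∠D ≈ 45.00°
∠H = 0.00° − 45.00° = -45.00°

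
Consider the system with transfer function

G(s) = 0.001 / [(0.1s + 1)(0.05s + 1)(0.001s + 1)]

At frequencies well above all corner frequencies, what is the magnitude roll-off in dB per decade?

Each pole contributes −20 dB/decade at high frequency; each zero contributes +20 dB/decade.
Net: 0 zero(s) − 3 pole(s) → -60 dB/decade.

-60 dB/decade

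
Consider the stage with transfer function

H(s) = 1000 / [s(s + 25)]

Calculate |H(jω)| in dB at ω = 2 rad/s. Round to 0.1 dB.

26.0 dB

At s = jω = j2:
pole (s+25): 25 + j2 → |·| = √(25²+2²) = √629 ≈ 25.08, ∠ = arctan(2/25) ≈ 4.57°
pole at origin: |s| = 2, ∠ = 90.00° (in denominator)
|H| = 1000 / 50.16 ≈ 19.936
Gain = 20 log₁₀(19.936) ≈ 25.99 dB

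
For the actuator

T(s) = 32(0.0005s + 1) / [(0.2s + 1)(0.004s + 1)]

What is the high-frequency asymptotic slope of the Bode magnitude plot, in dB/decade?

-20 dB/decade

Each pole contributes −20 dB/decade at high frequency; each zero contributes +20 dB/decade.
Net: 1 zero(s) − 2 pole(s) → -20 dB/decade.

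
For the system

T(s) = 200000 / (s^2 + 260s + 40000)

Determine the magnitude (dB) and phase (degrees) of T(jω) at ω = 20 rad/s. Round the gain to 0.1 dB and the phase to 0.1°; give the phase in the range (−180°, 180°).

14.0 dB, -7.5°

At s = jω = j20:
quadratic: (j20)² + 260·j20 + 40000 = 39600 + j5200 → |·| ≈ 39940, ∠ ≈ 7.48°
|T| = 200000 / 39940 ≈ 5.0075
Gain = 20 log₁₀(5.0075) ≈ 13.99 dB
∠T = 0.00° − 7.48° = -7.48°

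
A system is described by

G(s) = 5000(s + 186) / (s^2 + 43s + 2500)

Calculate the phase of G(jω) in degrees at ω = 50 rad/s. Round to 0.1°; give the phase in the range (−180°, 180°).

At s = jω = j50:
zero (s+186): 186 + j50 → |·| = √(186²+50²) = √37096 ≈ 192.6, ∠ = arctan(50/186) ≈ 15.05°
quadratic: (j50)² + 43·j50 + 2500 = 0 + j2150 → |·| ≈ 2150, ∠ ≈ 90.00°
∠G = 15.05° − 90.00° = -74.95°

-75.0°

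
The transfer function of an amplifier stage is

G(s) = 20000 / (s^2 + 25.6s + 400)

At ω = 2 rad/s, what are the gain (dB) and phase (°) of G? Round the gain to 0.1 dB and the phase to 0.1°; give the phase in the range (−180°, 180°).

34.0 dB, -7.4°

At s = jω = j2:
quadratic: (j2)² + 25.6·j2 + 400 = 396 + j51.2 → |·| ≈ 399.3, ∠ ≈ 7.37°
|G| = 20000 / 399.3 ≈ 50.088
Gain = 20 log₁₀(50.088) ≈ 33.99 dB
∠G = 0.00° − 7.37° = -7.37°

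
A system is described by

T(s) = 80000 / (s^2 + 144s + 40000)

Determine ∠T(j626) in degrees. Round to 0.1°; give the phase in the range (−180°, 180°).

-165.6°

At s = jω = j626:
quadratic: (j626)² + 144·j626 + 40000 = -351876 + j90144 → |·| ≈ 3.6324e+05, ∠ ≈ 165.63°
∠T = 0.00° − 165.63° = -165.63°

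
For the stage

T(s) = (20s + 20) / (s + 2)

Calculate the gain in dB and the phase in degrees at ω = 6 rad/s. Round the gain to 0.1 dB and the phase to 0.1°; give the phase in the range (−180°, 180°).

25.7 dB, 9.0°

Substitute s = j6:
Numerator: 20(j6) + 20 = 20 + j120
Denominator: (j6) + 2 = 2 + j6
|N| = √(20² + 120²) ≈ 121.66, ∠N ≈ 80.54°
|D| = √(2² + 6²) ≈ 6.3246, ∠D ≈ 71.57°
|T| = 121.66 / 6.3246 ≈ 19.236
Gain = 20 log₁₀(19.236) ≈ 25.68 dB
∠T = 80.54° − 71.57° = 8.97°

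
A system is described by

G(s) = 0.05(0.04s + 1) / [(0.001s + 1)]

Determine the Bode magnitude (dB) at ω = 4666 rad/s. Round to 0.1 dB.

At ω = 4666 rad/s:
zero (1 + j4666·0.04) = 1 + j186.64 → |·| ≈ 186.64, ∠ ≈ 89.69°
pole (1 + j4666·0.001) = 1 + j4.666 → |·| ≈ 4.772, ∠ ≈ 77.90°
|G| = 0.05 · 186.64 / (4.772) ≈ 1.9556
Gain = 20 log₁₀(1.9556) ≈ 5.83 dB

5.8 dB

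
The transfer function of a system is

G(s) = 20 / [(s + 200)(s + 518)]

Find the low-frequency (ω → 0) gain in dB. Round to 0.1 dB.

-74.3 dB

G(0) = 20 / (200·518) ≈ 0.00019305
20 log₁₀(0.00019305) ≈ -74.29 dB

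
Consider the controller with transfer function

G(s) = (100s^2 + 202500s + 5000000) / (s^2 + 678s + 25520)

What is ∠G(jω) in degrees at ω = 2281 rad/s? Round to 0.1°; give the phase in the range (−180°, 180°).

-25.2°

Substitute s = j2281:
Numerator: 100(j2281)^2 + 202500(j2281) + 5000000 = -515296100 + j461902500
Denominator: (j2281)^2 + 678(j2281) + 25520 = -5177441 + j1546518
|N| = √(515296100² + 461902500²) ≈ 6.9201e+08, ∠N ≈ 138.13°
|D| = √(5177441² + 1546518²) ≈ 5.4035e+06, ∠D ≈ 163.37°
∠G = 138.13° − 163.37° = -25.24°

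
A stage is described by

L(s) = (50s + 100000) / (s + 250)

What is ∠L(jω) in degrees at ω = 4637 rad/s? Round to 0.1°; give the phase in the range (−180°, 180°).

Substitute s = j4637:
Numerator: 50(j4637) + 100000 = 100000 + j231850
Denominator: (j4637) + 250 = 250 + j4637
|N| = √(100000² + 231850²) ≈ 2.525e+05, ∠N ≈ 66.67°
|D| = √(250² + 4637²) ≈ 4643.7, ∠D ≈ 86.91°
∠L = 66.67° − 86.91° = -20.24°

-20.2°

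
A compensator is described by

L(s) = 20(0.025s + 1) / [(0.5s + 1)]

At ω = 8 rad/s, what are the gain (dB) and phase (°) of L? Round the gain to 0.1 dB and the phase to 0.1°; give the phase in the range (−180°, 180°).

At ω = 8 rad/s:
zero (1 + j8·0.025) = 1 + j0.2 → |·| ≈ 1.0198, ∠ ≈ 11.31°
pole (1 + j8·0.5) = 1 + j4 → |·| ≈ 4.1231, ∠ ≈ 75.96°
|L| = 20 · 1.0198 / (4.1231) ≈ 4.9468
Gain = 20 log₁₀(4.9468) ≈ 13.89 dB
∠L = (11.31°) − (75.96°) = -64.65°

13.9 dB, -64.7°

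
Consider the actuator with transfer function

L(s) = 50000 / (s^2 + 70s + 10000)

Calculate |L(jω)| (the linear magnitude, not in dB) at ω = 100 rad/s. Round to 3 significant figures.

At s = jω = j100:
quadratic: (j100)² + 70·j100 + 10000 = 0 + j7000 → |·| ≈ 7000, ∠ ≈ 90.00°
|L| = 50000 / 7000 ≈ 7.1429

7.14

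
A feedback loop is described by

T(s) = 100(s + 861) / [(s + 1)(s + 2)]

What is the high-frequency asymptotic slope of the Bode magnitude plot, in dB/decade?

Each pole contributes −20 dB/decade at high frequency; each zero contributes +20 dB/decade.
Net: 1 zero(s) − 2 pole(s) → -20 dB/decade.

-20 dB/decade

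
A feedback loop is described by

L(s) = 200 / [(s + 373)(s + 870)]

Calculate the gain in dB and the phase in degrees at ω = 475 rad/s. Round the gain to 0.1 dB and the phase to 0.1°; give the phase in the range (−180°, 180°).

At s = jω = j475:
pole (s+373): 373 + j475 → |·| = √(373²+475²) = √364754 ≈ 603.95, ∠ = arctan(475/373) ≈ 51.86°
pole (s+870): 870 + j475 → |·| = √(870²+475²) = √982525 ≈ 991.22, ∠ = arctan(475/870) ≈ 28.63°
|L| = 200 / 5.9865e+05 ≈ 0.00033409
Gain = 20 log₁₀(0.00033409) ≈ -69.52 dB
∠L = 0.00° − 80.49° = -80.49°

-69.5 dB, -80.5°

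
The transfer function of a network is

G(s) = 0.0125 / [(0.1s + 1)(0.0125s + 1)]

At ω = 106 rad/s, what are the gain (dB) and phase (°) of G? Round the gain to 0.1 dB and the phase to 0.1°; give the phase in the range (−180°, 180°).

At ω = 106 rad/s:
pole (1 + j106·0.1) = 1 + j10.6 → |·| ≈ 10.647, ∠ ≈ 84.61°
pole (1 + j106·0.0125) = 1 + j1.325 → |·| ≈ 1.66, ∠ ≈ 52.96°
|G| = 0.0125 · 1 / (10.647 · 1.66) ≈ 0.00070725
Gain = 20 log₁₀(0.00070725) ≈ -63.01 dB
∠G = (0°) − (84.61° + 52.96°) = -137.57°

-63.0 dB, -137.6°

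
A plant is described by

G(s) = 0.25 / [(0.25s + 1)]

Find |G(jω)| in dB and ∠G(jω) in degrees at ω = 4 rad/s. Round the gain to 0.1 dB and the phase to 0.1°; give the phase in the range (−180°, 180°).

-15.1 dB, -45.0°

At ω = 4 rad/s:
pole (1 + j4·0.25) = 1 + j1 → |·| ≈ 1.4142, ∠ ≈ 45.00°
|G| = 0.25 · 1 / (1.4142) ≈ 0.17678
Gain = 20 log₁₀(0.17678) ≈ -15.05 dB
∠G = (0°) − (45.00°) = -45.00°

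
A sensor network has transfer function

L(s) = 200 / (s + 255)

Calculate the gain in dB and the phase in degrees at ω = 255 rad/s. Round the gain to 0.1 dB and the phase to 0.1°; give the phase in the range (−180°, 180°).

Substitute s = j255:
Numerator: 200 = 200 + j0
Denominator: (j255) + 255 = 255 + j255
|N| = √(200² + 0²) ≈ 200, ∠N ≈ 0.00°
|D| = √(255² + 255²) ≈ 360.62, ∠D ≈ 45.00°
|L| = 200 / 360.62 ≈ 0.5546
Gain = 20 log₁₀(0.5546) ≈ -5.12 dB
∠L = 0.00° − 45.00° = -45.00°

-5.1 dB, -45.0°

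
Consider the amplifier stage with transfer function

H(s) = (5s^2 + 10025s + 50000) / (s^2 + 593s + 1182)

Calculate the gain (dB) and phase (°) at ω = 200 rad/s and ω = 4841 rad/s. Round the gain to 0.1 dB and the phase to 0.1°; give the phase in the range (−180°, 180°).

Substitute s = j200:
Numerator: 5(j200)^2 + 10025(j200) + 50000 = -150000 + j2005000
Denominator: (j200)^2 + 593(j200) + 1182 = -38818 + j118600
|N| = √(150000² + 2005000²) ≈ 2.0106e+06, ∠N ≈ 94.28°
|D| = √(38818² + 118600²) ≈ 1.2479e+05, ∠D ≈ 108.12°
|H| = 2.0106e+06 / 1.2479e+05 ≈ 16.112
Gain = 20 log₁₀(16.112) ≈ 24.14 dB
∠H = 94.28° − 108.12° = -13.84°

Substitute s = j4841:
Numerator: 5(j4841)^2 + 10025(j4841) + 50000 = -117126405 + j48531025
Denominator: (j4841)^2 + 593(j4841) + 1182 = -23434099 + j2870713
|N| = √(117126405² + 48531025²) ≈ 1.2678e+08, ∠N ≈ 157.49°
|D| = √(23434099² + 2870713²) ≈ 2.3609e+07, ∠D ≈ 173.02°
|H| = 1.2678e+08 / 2.3609e+07 ≈ 5.37
Gain = 20 log₁₀(5.37) ≈ 14.60 dB
∠H = 157.49° − 173.02° = -15.53°

ω = 200: 24.1 dB, -13.8°; ω = 4841: 14.6 dB, -15.5°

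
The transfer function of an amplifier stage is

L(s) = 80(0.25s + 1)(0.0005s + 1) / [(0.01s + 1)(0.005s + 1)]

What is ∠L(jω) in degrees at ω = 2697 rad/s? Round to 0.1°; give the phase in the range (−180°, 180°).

-30.3°

At ω = 2697 rad/s:
zero (1 + j2697·0.25) = 1 + j674.25 → |·| ≈ 674.25, ∠ ≈ 89.92°
zero (1 + j2697·0.0005) = 1 + j1.3485 → |·| ≈ 1.6788, ∠ ≈ 53.44°
pole (1 + j2697·0.01) = 1 + j26.97 → |·| ≈ 26.989, ∠ ≈ 87.88°
pole (1 + j2697·0.005) = 1 + j13.485 → |·| ≈ 13.522, ∠ ≈ 85.76°
∠L = (89.92° + 53.44°) − (87.88° + 85.76°) = -30.28°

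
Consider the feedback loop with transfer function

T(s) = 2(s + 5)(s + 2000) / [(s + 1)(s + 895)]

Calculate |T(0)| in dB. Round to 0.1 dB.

27.0 dB

T(0) = 2·5·2000 / (1·895) ≈ 22.346
20 log₁₀(22.346) ≈ 26.98 dB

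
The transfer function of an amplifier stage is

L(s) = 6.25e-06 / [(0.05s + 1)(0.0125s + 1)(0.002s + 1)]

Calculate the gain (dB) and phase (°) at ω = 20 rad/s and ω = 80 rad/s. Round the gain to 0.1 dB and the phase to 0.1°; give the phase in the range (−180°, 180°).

ω = 20: -107.4 dB, -61.3°; ω = 80: -119.5 dB, -130.1°

At ω = 20 rad/s:
pole (1 + j20·0.05) = 1 + j1 → |·| ≈ 1.4142, ∠ ≈ 45.00°
pole (1 + j20·0.0125) = 1 + j0.25 → |·| ≈ 1.0308, ∠ ≈ 14.04°
pole (1 + j20·0.002) = 1 + j0.04 → |·| ≈ 1.0008, ∠ ≈ 2.29°
|L| = 6.25e-06 · 1 / (1.4142 · 1.0308 · 1.0008) ≈ 4.284e-06
Gain = 20 log₁₀(4.284e-06) ≈ -107.36 dB
∠L = (0°) − (45.00° + 14.04° + 2.29°) = -61.33°

At ω = 80 rad/s:
pole (1 + j80·0.05) = 1 + j4 → |·| ≈ 4.1231, ∠ ≈ 75.96°
pole (1 + j80·0.0125) = 1 + j1 → |·| ≈ 1.4142, ∠ ≈ 45.00°
pole (1 + j80·0.002) = 1 + j0.16 → |·| ≈ 1.0127, ∠ ≈ 9.09°
|L| = 6.25e-06 · 1 / (4.1231 · 1.4142 · 1.0127) ≈ 1.0584e-06
Gain = 20 log₁₀(1.0584e-06) ≈ -119.51 dB
∠L = (0°) − (75.96° + 45.00° + 9.09°) = -130.05°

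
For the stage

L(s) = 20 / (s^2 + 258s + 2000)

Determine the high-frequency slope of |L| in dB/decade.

-40 dB/decade

Each pole contributes −20 dB/decade at high frequency; each zero contributes +20 dB/decade.
Net: 0 zero(s) − 2 pole(s) → -40 dB/decade.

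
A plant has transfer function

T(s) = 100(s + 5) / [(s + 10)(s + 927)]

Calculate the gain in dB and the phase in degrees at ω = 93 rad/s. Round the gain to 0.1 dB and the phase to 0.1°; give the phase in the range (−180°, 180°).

-19.4 dB, -2.7°

At s = jω = j93:
zero (s+5): 5 + j93 → |·| = √(5²+93²) = √8674 ≈ 93.134, ∠ = arctan(93/5) ≈ 86.92°
pole (s+10): 10 + j93 → |·| = √(10²+93²) = √8749 ≈ 93.536, ∠ = arctan(93/10) ≈ 83.86°
pole (s+927): 927 + j93 → |·| = √(927²+93²) = √867978 ≈ 931.65, ∠ = arctan(93/927) ≈ 5.73°
|T| = 100 · 93.134 / 87143 ≈ 0.10687
Gain = 20 log₁₀(0.10687) ≈ -19.42 dB
∠T = 86.92° − 89.59° = -2.67°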